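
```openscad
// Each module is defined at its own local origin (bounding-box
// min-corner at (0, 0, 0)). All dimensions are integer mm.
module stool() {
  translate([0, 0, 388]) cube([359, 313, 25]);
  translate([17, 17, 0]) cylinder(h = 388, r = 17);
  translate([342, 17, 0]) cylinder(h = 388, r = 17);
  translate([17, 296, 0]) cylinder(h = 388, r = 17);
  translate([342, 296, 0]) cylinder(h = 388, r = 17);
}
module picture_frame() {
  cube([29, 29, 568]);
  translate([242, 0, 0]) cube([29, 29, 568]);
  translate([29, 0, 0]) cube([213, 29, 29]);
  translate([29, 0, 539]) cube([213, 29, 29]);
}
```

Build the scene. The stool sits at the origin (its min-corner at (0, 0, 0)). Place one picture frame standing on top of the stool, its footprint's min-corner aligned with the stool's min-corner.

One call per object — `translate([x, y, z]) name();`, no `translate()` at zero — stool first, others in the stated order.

stool();
translate([0, 0, 413]) picture_frame();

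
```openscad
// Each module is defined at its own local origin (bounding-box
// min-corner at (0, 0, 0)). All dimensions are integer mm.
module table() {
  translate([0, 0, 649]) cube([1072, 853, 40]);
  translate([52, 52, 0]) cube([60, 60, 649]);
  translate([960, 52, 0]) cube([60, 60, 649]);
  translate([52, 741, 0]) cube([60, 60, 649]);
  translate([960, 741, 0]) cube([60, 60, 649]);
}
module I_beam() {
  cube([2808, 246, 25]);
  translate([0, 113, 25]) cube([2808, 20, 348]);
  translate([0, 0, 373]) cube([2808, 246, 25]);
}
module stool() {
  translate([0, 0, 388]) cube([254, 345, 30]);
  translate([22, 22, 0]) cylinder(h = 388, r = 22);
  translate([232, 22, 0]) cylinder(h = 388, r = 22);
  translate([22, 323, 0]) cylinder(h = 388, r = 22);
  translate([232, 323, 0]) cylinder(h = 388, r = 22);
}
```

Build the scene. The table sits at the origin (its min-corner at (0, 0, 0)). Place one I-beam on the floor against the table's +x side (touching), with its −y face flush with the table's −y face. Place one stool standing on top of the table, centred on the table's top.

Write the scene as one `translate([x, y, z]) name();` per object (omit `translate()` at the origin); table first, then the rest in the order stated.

table();
translate([1072, 0, 0]) I_beam();
translate([409, 254, 689]) stool();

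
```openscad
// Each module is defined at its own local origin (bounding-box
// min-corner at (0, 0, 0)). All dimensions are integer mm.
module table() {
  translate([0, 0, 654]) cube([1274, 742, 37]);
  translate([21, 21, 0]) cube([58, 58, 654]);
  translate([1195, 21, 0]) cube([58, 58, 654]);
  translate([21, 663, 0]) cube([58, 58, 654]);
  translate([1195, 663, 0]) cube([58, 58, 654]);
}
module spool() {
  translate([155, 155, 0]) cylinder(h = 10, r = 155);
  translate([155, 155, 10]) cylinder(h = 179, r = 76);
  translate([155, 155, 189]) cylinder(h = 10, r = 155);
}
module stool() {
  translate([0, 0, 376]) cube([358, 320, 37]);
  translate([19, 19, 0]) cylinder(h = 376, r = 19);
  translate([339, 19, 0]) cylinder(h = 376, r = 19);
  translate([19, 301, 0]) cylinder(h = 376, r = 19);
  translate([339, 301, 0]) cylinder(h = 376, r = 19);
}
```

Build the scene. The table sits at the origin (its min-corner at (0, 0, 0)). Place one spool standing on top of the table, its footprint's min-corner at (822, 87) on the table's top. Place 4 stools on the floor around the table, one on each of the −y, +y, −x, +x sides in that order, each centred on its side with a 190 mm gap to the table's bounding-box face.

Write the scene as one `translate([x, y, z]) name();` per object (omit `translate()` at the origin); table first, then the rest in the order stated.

table();
translate([822, 87, 691]) spool();
translate([458, -510, 0]) stool();
translate([458, 932, 0]) stool();
translate([-548, 211, 0]) stool();
translate([1464, 211, 0]) stool();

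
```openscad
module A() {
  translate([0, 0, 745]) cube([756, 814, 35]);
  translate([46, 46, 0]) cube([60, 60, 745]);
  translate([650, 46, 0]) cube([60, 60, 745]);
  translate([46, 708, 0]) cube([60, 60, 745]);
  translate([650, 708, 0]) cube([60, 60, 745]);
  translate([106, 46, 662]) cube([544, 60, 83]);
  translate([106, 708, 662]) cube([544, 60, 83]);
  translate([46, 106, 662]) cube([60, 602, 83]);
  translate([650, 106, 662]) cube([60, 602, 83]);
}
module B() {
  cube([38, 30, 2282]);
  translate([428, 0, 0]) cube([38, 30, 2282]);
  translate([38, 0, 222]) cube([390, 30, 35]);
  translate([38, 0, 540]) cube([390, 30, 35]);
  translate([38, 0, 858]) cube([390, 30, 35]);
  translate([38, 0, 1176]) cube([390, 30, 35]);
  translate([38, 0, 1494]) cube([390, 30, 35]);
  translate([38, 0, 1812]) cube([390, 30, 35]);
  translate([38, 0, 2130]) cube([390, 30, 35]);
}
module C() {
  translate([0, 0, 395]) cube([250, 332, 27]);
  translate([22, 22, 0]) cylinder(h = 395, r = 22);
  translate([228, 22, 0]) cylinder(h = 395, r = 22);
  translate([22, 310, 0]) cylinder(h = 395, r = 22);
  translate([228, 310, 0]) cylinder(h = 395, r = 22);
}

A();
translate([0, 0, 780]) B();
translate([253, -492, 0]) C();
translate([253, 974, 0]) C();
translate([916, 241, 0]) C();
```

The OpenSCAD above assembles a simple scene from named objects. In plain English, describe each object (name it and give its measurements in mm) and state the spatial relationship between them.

A is a rectangular dining table. The top is 756×814×35 mm with its upper surface at z = 780 mm. It stands on four 60×60 mm square legs, each inset 46 mm from the nearest pair of top edges, running from the floor to the underside of the top. Four apron rails, 60 mm thick and 83 mm tall, run between adjacent legs with their top edges flush with the underside of the top and their outer faces flush with the legs' outer faces.

B is a wooden ladder with two side rails of 38×30 mm section and 2282 mm height, set 466 mm apart overall. Between them run 7 rectangular rungs (30 mm deep, 35 mm thick), front faces flush with the rails' −y face. The bottom of the first rung is 222 mm above the floor and each subsequent rung is 318 mm higher than the one below.

C is a simple wooden stool: a rectangular seat 250 mm (x) by 332 mm (y), 27 mm thick, top face at z = 422 mm, on four round legs, each 44 mm in diameter. The legs rest on z = 0, each leg's axis is inset half a diameter from the nearest pair of seat edges (so the leg's bounding box is flush with the corner).

The ladder is on top of the table. Three stools sit around the table at the −y, +y, +x sides.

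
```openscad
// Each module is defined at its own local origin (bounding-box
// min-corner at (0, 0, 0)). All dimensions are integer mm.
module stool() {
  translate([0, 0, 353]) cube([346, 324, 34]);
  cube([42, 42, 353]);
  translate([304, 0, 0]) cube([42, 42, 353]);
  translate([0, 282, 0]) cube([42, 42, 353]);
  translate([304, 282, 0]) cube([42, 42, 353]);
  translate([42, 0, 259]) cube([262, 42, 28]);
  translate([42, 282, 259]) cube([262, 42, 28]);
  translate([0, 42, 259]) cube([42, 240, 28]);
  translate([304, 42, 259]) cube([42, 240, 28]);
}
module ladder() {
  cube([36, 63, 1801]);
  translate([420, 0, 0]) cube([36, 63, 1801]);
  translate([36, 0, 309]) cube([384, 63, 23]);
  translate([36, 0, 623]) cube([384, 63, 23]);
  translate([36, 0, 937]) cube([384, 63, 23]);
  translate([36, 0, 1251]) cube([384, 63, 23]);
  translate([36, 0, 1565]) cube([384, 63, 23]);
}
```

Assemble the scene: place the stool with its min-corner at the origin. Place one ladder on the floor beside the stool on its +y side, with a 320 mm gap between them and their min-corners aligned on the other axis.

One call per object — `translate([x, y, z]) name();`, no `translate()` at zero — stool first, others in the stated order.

stool();
translate([0, 644, 0]) ladder();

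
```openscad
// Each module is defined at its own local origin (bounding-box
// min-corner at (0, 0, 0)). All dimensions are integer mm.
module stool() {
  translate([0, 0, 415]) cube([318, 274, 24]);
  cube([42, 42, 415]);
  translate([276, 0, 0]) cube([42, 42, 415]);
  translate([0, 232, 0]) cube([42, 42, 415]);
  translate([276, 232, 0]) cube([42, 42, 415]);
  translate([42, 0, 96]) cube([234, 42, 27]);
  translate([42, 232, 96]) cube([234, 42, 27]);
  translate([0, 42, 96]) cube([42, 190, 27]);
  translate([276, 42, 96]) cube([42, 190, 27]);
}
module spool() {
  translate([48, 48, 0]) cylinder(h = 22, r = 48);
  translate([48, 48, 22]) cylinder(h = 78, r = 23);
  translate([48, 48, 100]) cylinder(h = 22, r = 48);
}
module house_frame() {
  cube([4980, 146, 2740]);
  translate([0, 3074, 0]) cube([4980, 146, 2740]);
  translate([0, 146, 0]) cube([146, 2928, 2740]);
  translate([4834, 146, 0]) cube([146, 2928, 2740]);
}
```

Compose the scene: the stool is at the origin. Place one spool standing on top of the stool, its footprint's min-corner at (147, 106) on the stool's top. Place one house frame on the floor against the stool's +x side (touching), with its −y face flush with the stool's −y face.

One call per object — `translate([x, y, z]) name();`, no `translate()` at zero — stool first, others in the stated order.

stool();
translate([147, 106, 439]) spool();
translate([318, 0, 0]) house_frame();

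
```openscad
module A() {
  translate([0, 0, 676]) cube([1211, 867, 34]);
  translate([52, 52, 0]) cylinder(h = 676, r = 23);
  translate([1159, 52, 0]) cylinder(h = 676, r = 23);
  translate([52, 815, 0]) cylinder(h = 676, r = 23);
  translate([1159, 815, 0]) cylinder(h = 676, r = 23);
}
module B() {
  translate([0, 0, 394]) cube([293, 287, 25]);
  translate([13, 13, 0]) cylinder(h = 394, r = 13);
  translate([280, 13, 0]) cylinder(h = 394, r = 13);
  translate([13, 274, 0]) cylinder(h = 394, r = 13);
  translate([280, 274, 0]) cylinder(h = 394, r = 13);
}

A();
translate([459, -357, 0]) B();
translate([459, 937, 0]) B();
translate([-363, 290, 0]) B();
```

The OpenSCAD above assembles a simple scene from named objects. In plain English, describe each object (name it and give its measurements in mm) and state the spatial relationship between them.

A is a table: top 1211 mm (x) × 867 mm (y), 34 mm thick, upper face at z = 710 mm, on four round legs of 46 mm diameter, each leg's bounding box inset 29 mm from the nearest pair of top edges, running from z = 0 to the bottom of the top.

B is a four-legged stool. The seat is 293×287 mm, 25 mm thick, top at z = 419 mm. It stands on four round legs, each 26 mm in diameter, from z = 0 to the seat underside, each leg's axis is inset half a diameter from the nearest pair of seat edges (so the leg's bounding box is flush with the corner).

Three stools sit around the table at the −y, +y, −x sides.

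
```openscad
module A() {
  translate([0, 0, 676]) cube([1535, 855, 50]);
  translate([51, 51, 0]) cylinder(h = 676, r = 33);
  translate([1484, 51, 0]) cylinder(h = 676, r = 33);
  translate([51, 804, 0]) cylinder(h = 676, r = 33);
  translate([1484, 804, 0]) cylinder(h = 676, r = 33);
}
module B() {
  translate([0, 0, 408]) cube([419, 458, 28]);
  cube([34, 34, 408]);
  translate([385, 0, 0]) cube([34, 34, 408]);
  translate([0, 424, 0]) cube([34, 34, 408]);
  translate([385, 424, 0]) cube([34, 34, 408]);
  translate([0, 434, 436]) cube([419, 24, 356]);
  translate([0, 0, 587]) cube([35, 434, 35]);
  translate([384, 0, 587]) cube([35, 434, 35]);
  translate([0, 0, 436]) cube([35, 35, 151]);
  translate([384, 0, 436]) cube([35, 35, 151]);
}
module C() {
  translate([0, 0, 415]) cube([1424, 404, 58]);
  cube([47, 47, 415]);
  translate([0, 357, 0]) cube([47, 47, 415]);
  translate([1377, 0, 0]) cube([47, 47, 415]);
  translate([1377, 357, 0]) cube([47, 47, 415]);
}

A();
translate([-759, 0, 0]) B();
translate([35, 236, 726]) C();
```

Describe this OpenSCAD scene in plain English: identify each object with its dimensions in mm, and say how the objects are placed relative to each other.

A is a table with a 1535×855 mm rectangular top, 50 mm thick, top surface at z = 726 mm, supported by four round legs of 66 mm diameter, each leg's bounding box inset 18 mm from the nearest pair of top edges, running from the floor.

B is a chair: 419×458 mm seat, 28 mm thick, top at z = 436 mm, on four 34 mm square corner legs flush with the seat edges. A 24 mm thick backrest slab spans the full seat width, extending 356 mm above the seat top, its back face flush with the seat's +y edge. Two armrests of 35×35 mm section run along each side from the seat's front edge to the front of the backrest, top faces 186 mm above the seat top and outer faces flush with the seat's x-edges; a 35×35 mm post under the front of each armrest stands on the seat at the front corner.

C is a long wooden bench with a 1424 mm (x) × 404 mm (y) seat, 58 mm thick, its top surface 473 mm above the floor. Four 47 mm square legs at the seat corners, flush with the edges, run from z = 0 to the seat underside.

The chair is on the floor beside the table on its −x side. The bench is on top of the table.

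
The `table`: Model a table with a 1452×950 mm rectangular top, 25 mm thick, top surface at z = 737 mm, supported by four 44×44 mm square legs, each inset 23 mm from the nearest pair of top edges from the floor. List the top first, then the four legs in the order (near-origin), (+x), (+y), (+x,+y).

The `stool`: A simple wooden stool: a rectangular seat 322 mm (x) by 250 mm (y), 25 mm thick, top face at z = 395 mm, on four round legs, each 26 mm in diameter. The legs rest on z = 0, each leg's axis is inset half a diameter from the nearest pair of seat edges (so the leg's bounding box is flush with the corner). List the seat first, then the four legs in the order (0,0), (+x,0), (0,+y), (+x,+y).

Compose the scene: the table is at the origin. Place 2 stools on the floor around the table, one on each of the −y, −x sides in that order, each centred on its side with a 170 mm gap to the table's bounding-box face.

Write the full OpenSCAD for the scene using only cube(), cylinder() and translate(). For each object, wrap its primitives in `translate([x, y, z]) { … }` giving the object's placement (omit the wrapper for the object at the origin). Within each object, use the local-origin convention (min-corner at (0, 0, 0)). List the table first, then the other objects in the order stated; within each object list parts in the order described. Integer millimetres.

translate([0, 0, 712]) cube([1452, 950, 25]);
translate([23, 23, 0]) cube([44, 44, 712]);
translate([1385, 23, 0]) cube([44, 44, 712]);
translate([23, 883, 0]) cube([44, 44, 712]);
translate([1385, 883, 0]) cube([44, 44, 712]);
translate([565, -420, 0]) {
  translate([0, 0, 370]) cube([322, 250, 25]);
  translate([13, 13, 0]) cylinder(h = 370, r = 13);
  translate([309, 13, 0]) cylinder(h = 370, r = 13);
  translate([13, 237, 0]) cylinder(h = 370, r = 13);
  translate([309, 237, 0]) cylinder(h = 370, r = 13);
}
translate([-492, 350, 0]) {
  translate([0, 0, 370]) cube([322, 250, 25]);
  translate([13, 13, 0]) cylinder(h = 370, r = 13);
  translate([309, 13, 0]) cylinder(h = 370, r = 13);
  translate([13, 237, 0]) cylinder(h = 370, r = 13);
  translate([309, 237, 0]) cylinder(h = 370, r = 13);
}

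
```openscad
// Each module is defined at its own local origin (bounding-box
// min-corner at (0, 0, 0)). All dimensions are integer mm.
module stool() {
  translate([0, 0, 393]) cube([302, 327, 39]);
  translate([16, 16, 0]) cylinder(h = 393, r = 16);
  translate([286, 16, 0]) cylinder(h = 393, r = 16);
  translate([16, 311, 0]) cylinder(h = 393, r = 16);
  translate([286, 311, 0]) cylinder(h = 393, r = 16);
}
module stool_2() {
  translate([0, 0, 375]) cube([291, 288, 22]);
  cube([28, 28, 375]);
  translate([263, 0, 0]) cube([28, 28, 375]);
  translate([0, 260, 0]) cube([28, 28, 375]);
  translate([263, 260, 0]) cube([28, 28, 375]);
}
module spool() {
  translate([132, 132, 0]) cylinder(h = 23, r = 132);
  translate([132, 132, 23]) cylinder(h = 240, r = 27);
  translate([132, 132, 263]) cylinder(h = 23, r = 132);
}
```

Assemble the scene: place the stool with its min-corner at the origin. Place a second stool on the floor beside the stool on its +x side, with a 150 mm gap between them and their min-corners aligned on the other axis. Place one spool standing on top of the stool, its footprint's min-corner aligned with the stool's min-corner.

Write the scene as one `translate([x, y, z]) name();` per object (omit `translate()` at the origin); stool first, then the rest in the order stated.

stool();
translate([452, 0, 0]) stool_2();
translate([0, 0, 432]) spool();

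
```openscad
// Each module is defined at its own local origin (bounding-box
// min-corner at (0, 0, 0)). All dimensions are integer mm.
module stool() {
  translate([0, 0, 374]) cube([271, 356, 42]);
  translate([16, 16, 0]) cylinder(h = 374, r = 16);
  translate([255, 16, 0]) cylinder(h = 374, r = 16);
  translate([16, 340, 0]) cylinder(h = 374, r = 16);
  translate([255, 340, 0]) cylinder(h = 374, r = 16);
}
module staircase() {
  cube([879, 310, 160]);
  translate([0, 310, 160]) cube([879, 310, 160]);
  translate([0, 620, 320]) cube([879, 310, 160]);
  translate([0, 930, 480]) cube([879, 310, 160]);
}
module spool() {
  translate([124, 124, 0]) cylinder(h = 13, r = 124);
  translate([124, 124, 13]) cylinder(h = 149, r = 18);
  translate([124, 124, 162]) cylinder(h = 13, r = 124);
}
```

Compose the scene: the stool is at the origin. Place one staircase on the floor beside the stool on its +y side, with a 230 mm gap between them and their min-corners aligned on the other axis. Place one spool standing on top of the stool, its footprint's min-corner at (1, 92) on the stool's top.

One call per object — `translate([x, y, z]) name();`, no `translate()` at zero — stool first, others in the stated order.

stool();
translate([0, 586, 0]) staircase();
translate([1, 92, 416]) spool();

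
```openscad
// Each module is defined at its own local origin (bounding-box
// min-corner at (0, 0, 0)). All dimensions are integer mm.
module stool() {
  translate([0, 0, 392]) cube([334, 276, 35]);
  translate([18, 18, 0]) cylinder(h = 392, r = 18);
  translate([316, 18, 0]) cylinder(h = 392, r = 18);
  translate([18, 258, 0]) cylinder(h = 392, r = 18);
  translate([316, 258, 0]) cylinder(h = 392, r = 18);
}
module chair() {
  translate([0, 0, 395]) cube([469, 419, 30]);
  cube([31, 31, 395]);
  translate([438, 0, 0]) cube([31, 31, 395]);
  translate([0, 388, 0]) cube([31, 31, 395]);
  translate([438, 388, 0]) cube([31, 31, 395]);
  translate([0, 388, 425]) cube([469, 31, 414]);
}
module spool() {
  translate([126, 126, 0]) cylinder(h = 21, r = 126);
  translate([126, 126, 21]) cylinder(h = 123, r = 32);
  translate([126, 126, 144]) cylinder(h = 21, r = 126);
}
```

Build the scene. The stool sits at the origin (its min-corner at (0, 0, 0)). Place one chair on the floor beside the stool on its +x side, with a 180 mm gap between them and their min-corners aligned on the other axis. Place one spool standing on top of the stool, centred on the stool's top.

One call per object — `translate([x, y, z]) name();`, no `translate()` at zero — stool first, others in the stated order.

stool();
translate([514, 0, 0]) chair();
translate([41, 12, 427]) spool();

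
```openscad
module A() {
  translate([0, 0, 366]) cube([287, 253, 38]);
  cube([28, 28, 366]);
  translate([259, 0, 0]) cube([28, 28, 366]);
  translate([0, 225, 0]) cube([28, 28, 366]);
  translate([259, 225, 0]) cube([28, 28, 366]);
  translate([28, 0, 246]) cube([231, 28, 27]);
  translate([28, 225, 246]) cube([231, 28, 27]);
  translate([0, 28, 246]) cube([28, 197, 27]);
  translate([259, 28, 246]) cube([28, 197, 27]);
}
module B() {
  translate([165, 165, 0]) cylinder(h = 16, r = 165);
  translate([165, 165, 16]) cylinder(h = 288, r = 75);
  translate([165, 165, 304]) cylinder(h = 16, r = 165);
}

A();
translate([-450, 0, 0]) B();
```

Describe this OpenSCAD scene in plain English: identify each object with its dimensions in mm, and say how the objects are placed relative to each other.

A is a four-legged stool. The seat is a 287×253×38 mm slab whose top surface is at z = 404 mm; four square legs, each 28×28 mm in cross-section, run from the floor (z = 0) to the underside of the seat, each flush with a corner of the seat. Four stretchers, 28 mm wide and 27 mm tall, connect adjacent legs with their undersides at z = 246 mm, each running between the inner faces of the legs it joins and aligned with the legs' outer faces on the other axis.

B is a spool: two coaxial disc flanges of radius 165 mm and thickness 16 mm, joined by a core cylinder of radius 75 mm and height 288 mm. The lower flange rests on z = 0 and the three cylinders share a vertical axis.

The spool is on the floor beside the stool on its −x side.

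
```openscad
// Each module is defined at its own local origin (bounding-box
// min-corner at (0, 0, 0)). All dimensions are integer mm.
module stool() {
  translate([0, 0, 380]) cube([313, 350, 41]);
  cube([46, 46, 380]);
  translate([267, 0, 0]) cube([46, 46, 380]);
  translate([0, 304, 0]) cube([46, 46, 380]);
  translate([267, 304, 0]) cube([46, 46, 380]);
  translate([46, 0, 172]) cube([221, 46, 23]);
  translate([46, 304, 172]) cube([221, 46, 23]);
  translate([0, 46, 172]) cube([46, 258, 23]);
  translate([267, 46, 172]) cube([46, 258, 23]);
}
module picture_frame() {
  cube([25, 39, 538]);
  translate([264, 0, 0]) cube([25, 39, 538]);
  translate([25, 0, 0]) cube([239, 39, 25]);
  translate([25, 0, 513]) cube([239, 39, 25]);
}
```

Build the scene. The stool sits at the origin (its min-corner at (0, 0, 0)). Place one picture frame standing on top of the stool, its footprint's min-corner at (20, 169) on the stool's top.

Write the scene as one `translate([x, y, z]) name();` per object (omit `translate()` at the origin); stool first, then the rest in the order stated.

stool();
translate([20, 169, 421]) picture_frame();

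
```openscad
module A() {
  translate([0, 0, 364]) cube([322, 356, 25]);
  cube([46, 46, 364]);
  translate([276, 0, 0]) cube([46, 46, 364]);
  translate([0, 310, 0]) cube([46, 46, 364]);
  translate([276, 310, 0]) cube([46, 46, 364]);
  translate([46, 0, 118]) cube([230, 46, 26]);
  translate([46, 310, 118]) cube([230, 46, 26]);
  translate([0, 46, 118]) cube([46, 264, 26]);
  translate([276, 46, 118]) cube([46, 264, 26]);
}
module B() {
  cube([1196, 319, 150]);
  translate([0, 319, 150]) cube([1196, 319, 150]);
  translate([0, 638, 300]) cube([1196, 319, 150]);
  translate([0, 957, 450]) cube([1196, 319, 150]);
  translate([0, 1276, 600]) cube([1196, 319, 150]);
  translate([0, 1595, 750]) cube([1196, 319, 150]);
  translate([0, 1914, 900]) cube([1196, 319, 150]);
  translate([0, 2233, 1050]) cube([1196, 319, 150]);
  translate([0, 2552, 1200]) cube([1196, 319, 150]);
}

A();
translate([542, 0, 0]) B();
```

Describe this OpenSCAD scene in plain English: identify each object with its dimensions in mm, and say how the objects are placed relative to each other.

A is a four-legged stool. The seat is a 322×356×25 mm slab whose top surface is at z = 389 mm; four square legs, each 46×46 mm in cross-section, run from the floor (z = 0) to the underside of the seat, each flush with a corner of the seat. Four stretchers, 46 mm wide and 26 mm tall, connect adjacent legs with their undersides at z = 118 mm, each running between the inner faces of the legs it joins and aligned with the legs' outer faces on the other axis.

B is a run of 9 identical solid stair steps. Each tread is 1196×319 mm and each step block is 150 mm high. Step 1 rests on the floor; step k is offset from step 1 by (k−1)×319 mm in y and (k−1)×150 mm in z.

The staircase is on the floor beside the stool on its +x side.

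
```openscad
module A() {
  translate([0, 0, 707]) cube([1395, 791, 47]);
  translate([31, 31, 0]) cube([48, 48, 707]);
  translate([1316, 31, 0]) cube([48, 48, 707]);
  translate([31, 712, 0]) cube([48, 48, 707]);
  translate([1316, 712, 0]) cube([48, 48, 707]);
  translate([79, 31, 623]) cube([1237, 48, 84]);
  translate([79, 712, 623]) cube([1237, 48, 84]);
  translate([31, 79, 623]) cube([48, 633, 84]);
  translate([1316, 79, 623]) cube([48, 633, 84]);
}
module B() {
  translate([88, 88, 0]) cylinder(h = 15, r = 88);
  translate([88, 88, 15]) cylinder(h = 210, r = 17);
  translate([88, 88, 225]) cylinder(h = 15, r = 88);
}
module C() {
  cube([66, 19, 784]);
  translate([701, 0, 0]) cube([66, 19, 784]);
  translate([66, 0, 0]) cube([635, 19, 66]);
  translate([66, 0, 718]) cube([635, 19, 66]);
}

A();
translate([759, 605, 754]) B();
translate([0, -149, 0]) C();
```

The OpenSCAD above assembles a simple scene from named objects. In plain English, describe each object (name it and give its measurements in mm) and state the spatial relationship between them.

A is a rectangular dining table. The top is 1395×791×47 mm with its upper surface at z = 754 mm. It stands on four 48×48 mm square legs, each inset 31 mm from the nearest pair of top edges, running from the floor to the underside of the top. Four apron rails, 48 mm thick and 84 mm tall, run between adjacent legs with their top edges flush with the underside of the top and their outer faces flush with the legs' outer faces.

B is a spool: two coaxial disc flanges of radius 88 mm and thickness 15 mm, joined by a core cylinder of radius 17 mm and height 210 mm. The lower flange rests on z = 0 and the three cylinders share a vertical axis.

C is a picture frame with a 635×652 mm rectangular opening (x by z) and a uniform 66 mm border on every side. Frame depth is 19 mm along y. It is built from two vertical stiles running the full outside height and two horizontal rails spanning the gap between the stiles.

The spool is on top of the table. The picture frame is on the floor beside the table on its −y side.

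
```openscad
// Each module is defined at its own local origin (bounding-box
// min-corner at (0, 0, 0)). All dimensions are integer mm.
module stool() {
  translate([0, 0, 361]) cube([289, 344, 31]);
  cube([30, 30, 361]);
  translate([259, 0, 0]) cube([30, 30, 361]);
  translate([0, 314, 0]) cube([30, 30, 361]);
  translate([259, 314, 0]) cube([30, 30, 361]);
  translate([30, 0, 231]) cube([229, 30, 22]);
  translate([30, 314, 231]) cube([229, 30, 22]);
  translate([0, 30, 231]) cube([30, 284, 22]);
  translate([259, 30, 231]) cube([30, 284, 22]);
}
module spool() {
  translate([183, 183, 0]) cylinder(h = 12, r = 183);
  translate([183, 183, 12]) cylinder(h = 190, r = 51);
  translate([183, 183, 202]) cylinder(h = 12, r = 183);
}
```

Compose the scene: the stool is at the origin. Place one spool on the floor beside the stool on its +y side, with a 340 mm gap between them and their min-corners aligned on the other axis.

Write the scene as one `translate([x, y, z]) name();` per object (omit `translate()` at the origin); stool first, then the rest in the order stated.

stool();
translate([0, 684, 0]) spool();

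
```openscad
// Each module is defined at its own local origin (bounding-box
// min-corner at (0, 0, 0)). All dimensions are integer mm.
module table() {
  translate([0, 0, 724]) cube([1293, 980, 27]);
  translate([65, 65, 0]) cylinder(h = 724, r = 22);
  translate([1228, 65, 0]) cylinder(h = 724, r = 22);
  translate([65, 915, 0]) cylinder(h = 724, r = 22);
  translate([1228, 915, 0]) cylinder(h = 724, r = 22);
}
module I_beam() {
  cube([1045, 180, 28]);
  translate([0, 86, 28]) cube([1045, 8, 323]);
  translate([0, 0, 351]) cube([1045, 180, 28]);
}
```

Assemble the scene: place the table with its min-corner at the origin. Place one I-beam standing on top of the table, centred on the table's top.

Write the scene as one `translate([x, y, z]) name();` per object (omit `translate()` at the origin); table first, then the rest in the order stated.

table();
translate([124, 400, 751]) I_beam();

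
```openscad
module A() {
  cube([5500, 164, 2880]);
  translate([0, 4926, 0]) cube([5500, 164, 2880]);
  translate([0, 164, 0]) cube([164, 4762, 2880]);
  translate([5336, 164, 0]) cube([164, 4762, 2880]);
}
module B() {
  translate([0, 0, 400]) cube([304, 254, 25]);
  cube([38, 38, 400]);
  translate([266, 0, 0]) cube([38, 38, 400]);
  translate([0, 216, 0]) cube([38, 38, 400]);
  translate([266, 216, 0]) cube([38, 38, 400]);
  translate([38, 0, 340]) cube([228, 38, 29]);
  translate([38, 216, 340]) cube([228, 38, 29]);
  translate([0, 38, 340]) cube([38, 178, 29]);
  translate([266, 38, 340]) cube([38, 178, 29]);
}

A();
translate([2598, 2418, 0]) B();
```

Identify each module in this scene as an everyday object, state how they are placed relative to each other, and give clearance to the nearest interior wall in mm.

A is a house frame. B is a stool. The stool sits inside the house frame, centred. The clearance to the nearest interior wall is 2254 mm.

Clearances: x = 2434, y = 2254; minimum 2254 mm.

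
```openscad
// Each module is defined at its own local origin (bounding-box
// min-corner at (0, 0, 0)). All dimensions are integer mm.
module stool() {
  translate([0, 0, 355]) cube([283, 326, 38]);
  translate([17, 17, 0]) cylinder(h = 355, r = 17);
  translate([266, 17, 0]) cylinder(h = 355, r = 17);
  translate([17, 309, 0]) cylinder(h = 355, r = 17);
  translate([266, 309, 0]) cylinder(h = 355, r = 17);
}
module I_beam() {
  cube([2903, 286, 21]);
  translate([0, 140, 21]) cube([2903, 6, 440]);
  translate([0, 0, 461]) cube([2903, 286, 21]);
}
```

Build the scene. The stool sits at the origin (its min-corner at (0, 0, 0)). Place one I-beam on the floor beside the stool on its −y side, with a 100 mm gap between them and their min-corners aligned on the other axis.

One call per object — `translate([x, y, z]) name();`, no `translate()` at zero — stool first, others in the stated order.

stool();
translate([0, -386, 0]) I_beam();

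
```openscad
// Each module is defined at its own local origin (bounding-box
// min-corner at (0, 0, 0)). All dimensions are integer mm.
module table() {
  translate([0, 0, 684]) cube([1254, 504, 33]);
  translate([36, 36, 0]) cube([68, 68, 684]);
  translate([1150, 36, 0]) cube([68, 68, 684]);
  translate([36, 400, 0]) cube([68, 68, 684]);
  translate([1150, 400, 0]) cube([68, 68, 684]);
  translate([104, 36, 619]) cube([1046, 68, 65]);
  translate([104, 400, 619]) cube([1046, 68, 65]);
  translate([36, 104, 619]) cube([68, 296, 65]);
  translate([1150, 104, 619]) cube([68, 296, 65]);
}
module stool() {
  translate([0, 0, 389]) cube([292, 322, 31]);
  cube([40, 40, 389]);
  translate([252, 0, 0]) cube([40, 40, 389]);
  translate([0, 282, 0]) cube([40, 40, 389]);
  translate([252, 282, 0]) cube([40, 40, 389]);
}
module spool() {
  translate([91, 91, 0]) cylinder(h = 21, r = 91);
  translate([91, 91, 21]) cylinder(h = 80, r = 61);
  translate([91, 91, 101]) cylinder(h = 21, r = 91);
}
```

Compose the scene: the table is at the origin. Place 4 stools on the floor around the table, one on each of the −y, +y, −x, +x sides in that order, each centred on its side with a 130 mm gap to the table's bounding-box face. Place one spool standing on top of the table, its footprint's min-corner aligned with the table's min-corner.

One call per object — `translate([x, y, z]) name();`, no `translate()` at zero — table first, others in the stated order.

table();
translate([481, -452, 0]) stool();
translate([481, 634, 0]) stool();
translate([-422, 91, 0]) stool();
translate([1384, 91, 0]) stool();
translate([0, 0, 717]) spool();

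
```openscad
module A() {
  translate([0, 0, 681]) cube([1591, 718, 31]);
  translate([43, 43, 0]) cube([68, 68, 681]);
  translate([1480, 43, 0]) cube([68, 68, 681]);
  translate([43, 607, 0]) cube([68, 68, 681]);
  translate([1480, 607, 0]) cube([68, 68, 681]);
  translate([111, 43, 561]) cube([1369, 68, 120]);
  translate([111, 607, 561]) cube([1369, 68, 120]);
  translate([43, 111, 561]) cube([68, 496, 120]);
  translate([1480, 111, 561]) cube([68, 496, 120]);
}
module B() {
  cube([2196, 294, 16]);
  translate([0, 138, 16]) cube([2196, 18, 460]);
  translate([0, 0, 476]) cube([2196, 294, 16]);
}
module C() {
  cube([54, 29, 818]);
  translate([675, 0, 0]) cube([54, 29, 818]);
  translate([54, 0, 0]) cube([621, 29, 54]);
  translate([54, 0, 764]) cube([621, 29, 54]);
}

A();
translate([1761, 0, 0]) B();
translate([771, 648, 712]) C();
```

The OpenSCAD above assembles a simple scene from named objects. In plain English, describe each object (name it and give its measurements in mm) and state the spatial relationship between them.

A is a table with a 1591×718 mm rectangular top, 31 mm thick, top surface at z = 712 mm, supported by four 68×68 mm square legs, each inset 43 mm from the nearest pair of top edges, running from the floor. Four apron rails, 68 mm thick and 120 mm tall, run between adjacent legs with their top edges flush with the underside of the top and their outer faces flush with the legs' outer faces.

B is an I-beam lying along x, 2196 mm long. Overall section height 492 mm. Two flanges 294 mm wide (y) and 16 mm thick, one on the floor and one at the top; a web 18 mm thick runs between them, centred on the flange width.

C is a picture frame with a 621×710 mm rectangular opening (x by z) and a uniform 54 mm border on every side. Frame depth is 29 mm along y. It is built from two vertical stiles running the full outside height and two horizontal rails spanning the gap between the stiles.

The I-beam is on the floor beside the table on its +x side. The picture frame is on top of the table.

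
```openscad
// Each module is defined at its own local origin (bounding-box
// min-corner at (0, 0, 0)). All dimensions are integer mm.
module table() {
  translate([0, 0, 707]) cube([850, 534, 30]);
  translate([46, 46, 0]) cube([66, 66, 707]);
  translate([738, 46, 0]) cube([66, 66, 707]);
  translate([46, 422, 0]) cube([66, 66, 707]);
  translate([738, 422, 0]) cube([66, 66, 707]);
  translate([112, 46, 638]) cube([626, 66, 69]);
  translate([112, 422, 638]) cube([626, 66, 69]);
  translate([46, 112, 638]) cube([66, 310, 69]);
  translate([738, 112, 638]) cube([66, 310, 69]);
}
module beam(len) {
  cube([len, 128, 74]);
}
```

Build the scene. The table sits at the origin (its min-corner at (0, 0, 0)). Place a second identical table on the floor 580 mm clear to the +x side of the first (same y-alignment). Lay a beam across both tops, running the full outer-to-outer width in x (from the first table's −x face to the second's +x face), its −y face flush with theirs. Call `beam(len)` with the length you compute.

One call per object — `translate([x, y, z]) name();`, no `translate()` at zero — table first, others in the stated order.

table();
translate([1430, 0, 0]) table();
translate([0, 0, 737]) beam(2280);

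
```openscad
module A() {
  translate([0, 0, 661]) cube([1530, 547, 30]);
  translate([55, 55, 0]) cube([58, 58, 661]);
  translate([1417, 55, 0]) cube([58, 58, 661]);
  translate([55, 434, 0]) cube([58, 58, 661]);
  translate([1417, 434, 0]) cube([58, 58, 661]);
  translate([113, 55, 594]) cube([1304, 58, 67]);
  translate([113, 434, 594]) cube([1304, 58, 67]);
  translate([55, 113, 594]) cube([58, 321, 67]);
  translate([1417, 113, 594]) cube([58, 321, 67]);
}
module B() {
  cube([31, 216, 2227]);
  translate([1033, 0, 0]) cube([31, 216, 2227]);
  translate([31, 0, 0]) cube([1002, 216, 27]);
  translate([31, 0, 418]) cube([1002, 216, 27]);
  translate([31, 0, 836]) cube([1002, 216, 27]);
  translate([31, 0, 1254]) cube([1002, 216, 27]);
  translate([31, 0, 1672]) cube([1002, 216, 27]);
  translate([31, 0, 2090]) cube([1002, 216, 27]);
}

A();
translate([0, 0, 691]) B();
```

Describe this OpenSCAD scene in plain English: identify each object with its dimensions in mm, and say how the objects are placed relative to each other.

A is a table with a 1530×547 mm rectangular top, 30 mm thick, top surface at z = 691 mm, supported by four 58×58 mm square legs, each inset 55 mm from the nearest pair of top edges, running from the floor. Four apron rails, 58 mm thick and 67 mm tall, run between adjacent legs with their top edges flush with the underside of the top and their outer faces flush with the legs' outer faces.

B is an open bookshelf. Two side panels, each 31 mm thick, 216 mm deep and 2227 mm tall, stand 1064 mm apart (outside-to-outside). Between them sit 6 shelves, each 27 mm thick and 216 mm deep, spanning the full gap between the sides. The bottom shelf rests on the floor (its underside at z = 0) and the clear gap between one shelf's top and the next shelf's underside is 391 mm.

The bookshelf is on top of the table.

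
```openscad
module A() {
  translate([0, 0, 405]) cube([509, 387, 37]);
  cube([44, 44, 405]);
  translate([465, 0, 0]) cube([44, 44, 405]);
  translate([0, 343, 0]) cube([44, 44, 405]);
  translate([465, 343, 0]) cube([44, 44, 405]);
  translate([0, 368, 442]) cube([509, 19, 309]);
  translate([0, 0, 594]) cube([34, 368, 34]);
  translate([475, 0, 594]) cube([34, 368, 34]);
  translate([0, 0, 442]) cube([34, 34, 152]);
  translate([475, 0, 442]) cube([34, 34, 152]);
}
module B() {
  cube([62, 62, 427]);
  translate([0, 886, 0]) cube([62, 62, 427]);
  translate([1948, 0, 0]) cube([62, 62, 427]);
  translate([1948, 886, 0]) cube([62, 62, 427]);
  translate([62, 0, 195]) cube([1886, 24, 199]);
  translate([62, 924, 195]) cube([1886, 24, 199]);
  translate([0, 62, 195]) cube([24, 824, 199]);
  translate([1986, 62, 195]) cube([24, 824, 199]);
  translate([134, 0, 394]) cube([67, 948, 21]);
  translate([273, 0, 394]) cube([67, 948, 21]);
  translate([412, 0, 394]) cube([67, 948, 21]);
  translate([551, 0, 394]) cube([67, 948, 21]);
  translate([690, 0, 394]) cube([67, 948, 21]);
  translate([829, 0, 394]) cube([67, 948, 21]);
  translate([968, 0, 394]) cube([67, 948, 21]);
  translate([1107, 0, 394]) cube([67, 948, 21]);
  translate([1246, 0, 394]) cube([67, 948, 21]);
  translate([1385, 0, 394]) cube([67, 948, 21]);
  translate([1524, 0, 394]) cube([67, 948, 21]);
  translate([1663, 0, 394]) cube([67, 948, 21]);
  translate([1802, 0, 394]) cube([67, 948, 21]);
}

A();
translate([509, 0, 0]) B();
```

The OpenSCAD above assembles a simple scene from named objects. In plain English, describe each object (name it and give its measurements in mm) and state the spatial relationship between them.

A is a chair: 509×387 mm seat, 37 mm thick, top at z = 442 mm, on four 44 mm square corner legs flush with the seat edges. A 19 mm thick backrest slab spans the full seat width, extending 309 mm above the seat top, its back face flush with the seat's +y edge. Two armrests of 34×34 mm section run along each side from the seat's front edge to the front of the backrest, top faces 186 mm above the seat top and outer faces flush with the seat's x-edges; a 34×34 mm post under the front of each armrest stands on the seat at the front corner.

B is a bed frame 2010 mm long (x) by 948 mm wide (y). Four 62×62 mm corner posts, 427 mm tall, at the corners of the footprint. Four rails of 24 mm thickness and 199 mm height run between adjacent posts with their undersides at z = 195 mm, their outer faces flush with the outside of the frame (the two x-running rails run between the posts' inner faces; the two y-running rails run between the posts' inner faces). 13 slats, each 67 mm wide (x) and 21 mm thick, lie across the top of the two x-running rails, running the full 948 mm width of the frame in y; the slats are evenly spaced along x between the inner faces of the end posts with equal gaps (rounded down to the nearest mm) at the −x end and between each pair — any rounding remainder accumulates at the +x end.

The bed frame is against the chair's +x side, with their −y faces flush.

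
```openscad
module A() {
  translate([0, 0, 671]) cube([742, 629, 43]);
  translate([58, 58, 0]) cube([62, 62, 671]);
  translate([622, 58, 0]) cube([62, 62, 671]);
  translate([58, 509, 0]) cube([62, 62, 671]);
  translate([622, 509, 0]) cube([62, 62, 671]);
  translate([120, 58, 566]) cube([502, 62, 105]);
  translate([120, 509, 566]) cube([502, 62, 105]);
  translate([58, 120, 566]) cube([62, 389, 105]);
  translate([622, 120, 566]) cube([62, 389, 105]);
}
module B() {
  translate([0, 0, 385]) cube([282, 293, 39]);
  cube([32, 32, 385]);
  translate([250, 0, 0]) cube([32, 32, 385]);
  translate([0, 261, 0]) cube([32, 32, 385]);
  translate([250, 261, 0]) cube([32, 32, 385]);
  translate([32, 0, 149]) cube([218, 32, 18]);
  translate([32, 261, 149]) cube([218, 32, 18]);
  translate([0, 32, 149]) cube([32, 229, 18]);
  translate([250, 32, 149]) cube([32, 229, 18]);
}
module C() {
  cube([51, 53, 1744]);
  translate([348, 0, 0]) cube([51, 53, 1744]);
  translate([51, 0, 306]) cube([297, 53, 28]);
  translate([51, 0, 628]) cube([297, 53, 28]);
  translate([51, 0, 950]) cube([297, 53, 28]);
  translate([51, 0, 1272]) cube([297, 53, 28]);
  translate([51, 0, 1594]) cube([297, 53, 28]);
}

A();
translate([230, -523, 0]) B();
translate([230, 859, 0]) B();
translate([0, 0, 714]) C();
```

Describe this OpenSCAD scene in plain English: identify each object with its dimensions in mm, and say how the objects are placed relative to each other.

A is a table with a 742×629 mm rectangular top, 43 mm thick, top surface at z = 714 mm, supported by four 62×62 mm square legs, each inset 58 mm from the nearest pair of top edges, running from the floor. Four apron rails, 62 mm thick and 105 mm tall, run between adjacent legs with their top edges flush with the underside of the top and their outer faces flush with the legs' outer faces.

B is a four-legged stool. The seat is 282×293 mm, 39 mm thick, top at z = 424 mm. It stands on four square legs, each 32×32 mm in cross-section, from z = 0 to the seat underside, each flush with a corner of the seat. Four stretchers, 32 mm wide and 18 mm tall, connect adjacent legs with their undersides at z = 149 mm, each running between the inner faces of the legs it joins and aligned with the legs' outer faces on the other axis.

C is a straight ladder. Two 51×53 mm vertical rails, 1744 mm tall, stand 399 mm apart (outside-to-outside) with their front faces coplanar on the −y side. 5 rungs, each 53 mm deep and 28 mm tall, span between the inner faces of the rails, front faces flush with the rails. The lowest rung's underside is at z = 306 mm and rungs are spaced 322 mm apart (underside to underside).

Two stools sit around the table at the −y, +y sides. The ladder is on top of the table.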